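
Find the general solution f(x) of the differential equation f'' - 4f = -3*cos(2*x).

Characteristic equation r² - 4 = 0 factors as (r + 2)(r - 2) = 0, so r = -2, 2.
Hence f_h = C1*exp(-2*x) + C2*exp(2*x).
Try f_p = A*cos(2*x) + B*sin(2*x). Substituting and equating the coefficients of cos(2x) and sin(2x) gives A = 3/8, B = 0, so f_p = 3*cos(2*x)/8.

f = 3*cos(2*x)/8 + C1*exp(-2*x) + C2*exp(2*x)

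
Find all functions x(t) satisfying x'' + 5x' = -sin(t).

Characteristic equation r² + 5r = 0 factors as (r + 5)r = 0, so r = -5, 0.
Hence x_h = C1*exp(-5*t) + C2.
Try x_p = A*cos(t) + B*sin(t). Substituting and equating the coefficients of cos(t) and sin(t) gives A = 5/26, B = 1/26, so x_p = sin(t)/26 + 5*cos(t)/26.

x = C2 + sin(t)/26 + 5*cos(t)/26 + C1*exp(-5*t)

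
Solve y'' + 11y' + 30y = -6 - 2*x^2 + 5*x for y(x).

y = -3707/13500 - x**2/15 + 97*x/450 + C1*exp(-6*x) + C2*exp(-5*x)

Characteristic equation r² + 11r + 30 = 0 factors as (r + 6)(r + 5) = 0, so r = -6, -5.
Hence y_h = C1*exp(-6*x) + C2*exp(-5*x).
For the particular solution try y_p = A0 + A1*x + A2*x^2. Substituting and matching coefficients of each power of x gives A0 = -3707/13500, A1 = 97/450, A2 = -1/15, so y_p = -3707/13500 - x^2/15 + 97*x/450.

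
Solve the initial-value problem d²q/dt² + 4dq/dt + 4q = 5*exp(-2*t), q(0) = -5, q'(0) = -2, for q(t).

Characteristic equation r² + 4r + 4 = 0 has discriminant (4)² - 4·(4) = 0, so r = -2 is a repeated root.
Hence q_h = (C1 + C2*t)*exp(-2*t).
Since exp(-2*t) solves the homogeneous equation (r = -2 is a root of multiplicity 2), multiply the trial by t^2. Try q_p = A*t^2*exp(-2*t). Substituting into the equation and dividing by exp(-2*t) gives A = 5/2, so q_p = 5*t^2*exp(-2*t)/2.
General solution: q = C1*exp(-2*t) + 5*t^2*exp(-2*t)/2 + C2*t*exp(-2*t).
Apply the initial conditions: q(0) = C1 = -5 and q'(0) = C2 - 2*C1 = -2. Solving gives C1 = -5, C2 = -12.

q = -5*exp(-2*t) - 12*t*exp(-2*t) + 5*t**2*exp(-2*t)/2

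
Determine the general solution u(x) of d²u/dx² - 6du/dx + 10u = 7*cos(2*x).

u = -7*sin(2*x)/15 + 7*cos(2*x)/30 + C1*cos(x)*exp(3*x) + C2*exp(3*x)*sin(x)

Characteristic equation r² - 6r + 10 = 0 has discriminant (-6)² - 4·(10) = -4 < 0, so r = 3 ± i.
Hence u_h = C1*cos(x)*exp(3*x) + C2*exp(3*x)*sin(x).
Try u_p = A*cos(2*x) + B*sin(2*x). Substituting and equating the coefficients of cos(2x) and sin(2x) gives A = 7/30, B = -7/15, so u_p = -7*sin(2*x)/15 + 7*cos(2*x)/30.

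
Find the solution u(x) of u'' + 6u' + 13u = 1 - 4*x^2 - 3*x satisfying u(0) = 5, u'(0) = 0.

u = 219/2197 - 4*x**2/13 + 9*x/169 + 10766*cos(2*x)*exp(-3*x)/2197 + 32181*exp(-3*x)*sin(2*x)/4394

Characteristic equation r² + 6r + 13 = 0 has discriminant (6)² - 4·(13) = -16 < 0, so r = -3 ± 2i.
Hence u_h = C1*cos(2*x)*exp(-3*x) + C2*exp(-3*x)*sin(2*x).
For the particular solution try u_p = A0 + A1*x + A2*x^2. Substituting and matching coefficients of each power of x gives A0 = 219/2197, A1 = 9/169, A2 = -4/13, so u_p = 219/2197 - 4*x^2/13 + 9*x/169.
General solution: u = 219/2197 - 4*x^2/13 + 9*x/169 + C1*cos(2*x)*exp(-3*x) + C2*exp(-3*x)*sin(2*x).
Apply the initial conditions: u(0) = 219/2197 + C1 = 5 and u'(0) = 9/169 - 3*C1 + 2*C2 = 0. Solving gives C1 = 10766/2197, C2 = 32181/4394.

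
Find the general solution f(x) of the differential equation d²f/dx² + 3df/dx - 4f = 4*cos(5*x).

Characteristic equation r² + 3r - 4 = 0 factors as (r + 4)(r - 1) = 0, so r = -4, 1.
Hence f_h = C1*exp(-4*x) + C2*exp(x).
Try f_p = A*cos(5*x) + B*sin(5*x). Substituting and equating the coefficients of cos(5x) and sin(5x) gives A = -58/533, B = 30/533, so f_p = -58*cos(5*x)/533 + 30*sin(5*x)/533.

f = -58*cos(5*x)/533 + 30*sin(5*x)/533 + C1*exp(-4*x) + C2*exp(x)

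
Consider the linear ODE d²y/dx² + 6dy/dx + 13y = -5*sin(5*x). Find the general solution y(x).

Characteristic equation r² + 6r + 13 = 0 has discriminant (6)² - 4·(13) = -16 < 0, so r = -3 ± 2i.
Hence y_h = C1*cos(2*x)*exp(-3*x) + C2*exp(-3*x)*sin(2*x).
Try y_p = A*cos(5*x) + B*sin(5*x). Substituting and equating the coefficients of cos(5x) and sin(5x) gives A = 25/174, B = 5/87, so y_p = 5*sin(5*x)/87 + 25*cos(5*x)/174.

y = 5*sin(5*x)/87 + 25*cos(5*x)/174 + C1*cos(2*x)*exp(-3*x) + C2*exp(-3*x)*sin(2*x)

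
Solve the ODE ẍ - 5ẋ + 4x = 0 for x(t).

x = C1*exp(4*t) + C2*exp(t)

Characteristic equation r² - 5r + 4 = 0 factors as (r - 4)(r - 1) = 0, so r = 4, 1.
Hence x_h = C1*exp(4*t) + C2*exp(t).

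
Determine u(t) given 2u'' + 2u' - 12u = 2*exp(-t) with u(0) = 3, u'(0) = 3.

Divide through by 2: u'' + u' - 6u = exp(-t).
Characteristic equation r² + r - 6 = 0 factors as (r - 2)(r + 3) = 0, so r = 2, -3.
Hence u_h = C1*exp(2*t) + C2*exp(-3*t).
Try u_p = A*exp(-t). Substituting into the equation and dividing by exp(-t) gives A = -1/6, so u_p = -exp(-t)/6.
General solution: u = -exp(-t)/6 + C1*exp(2*t) + C2*exp(-3*t).
Apply the initial conditions: u(0) = -1/6 + C1 + C2 = 3 and u'(0) = 1/6 - 3*C2 + 2*C1 = 3. Solving gives C1 = 37/15, C2 = 7/10.

u = -exp(-t)/6 + 7*exp(-3*t)/10 + 37*exp(2*t)/15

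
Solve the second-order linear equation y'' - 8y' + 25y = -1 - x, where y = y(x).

Characteristic equation r² - 8r + 25 = 0 has discriminant (-8)² - 4·(25) = -36 < 0, so r = 4 ± 3i.
Hence y_h = C1*cos(3*x)*exp(4*x) + C2*exp(4*x)*sin(3*x).
For the particular solution try y_p = A0 + A1*x. Substituting and matching coefficients of each power of x gives A0 = -33/625, A1 = -1/25, so y_p = -33/625 - x/25.

y = -33/625 - x/25 + C1*cos(3*x)*exp(4*x) + C2*exp(4*x)*sin(3*x)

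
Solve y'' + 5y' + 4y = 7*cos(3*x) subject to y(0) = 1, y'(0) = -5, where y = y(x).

y = -17*exp(-x)/30 - 7*cos(3*x)/50 + 21*sin(3*x)/50 + 128*exp(-4*x)/75

Characteristic equation r² + 5r + 4 = 0 factors as (r + 4)(r + 1) = 0, so r = -4, -1.
Hence y_h = C1*exp(-4*x) + C2*exp(-x).
Try y_p = A*cos(3*x) + B*sin(3*x). Substituting and equating the coefficients of cos(3x) and sin(3x) gives A = -7/50, B = 21/50, so y_p = -7*cos(3*x)/50 + 21*sin(3*x)/50.
General solution: y = -7*cos(3*x)/50 + 21*sin(3*x)/50 + C1*exp(-4*x) + C2*exp(-x).
Apply the initial conditions: y(0) = -7/50 + C1 + C2 = 1 and y'(0) = 63/50 - C2 - 4*C1 = -5. Solving gives C1 = 128/75, C2 = -17/30.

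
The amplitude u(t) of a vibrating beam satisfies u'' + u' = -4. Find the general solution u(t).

u = C2 - 4*t + C1*exp(-t)

Characteristic equation r² + r = 0 factors as (r + 1)r = 0, so r = -1, 0.
Hence u_h = C1*exp(-t) + C2.
Since 1 solves the homogeneous equation (r = 0 is a root of multiplicity 1), multiply the trial by t. Try u_p = A*t. Substituting into the equation and dividing by 1 gives A = -4, so u_p = -4*t.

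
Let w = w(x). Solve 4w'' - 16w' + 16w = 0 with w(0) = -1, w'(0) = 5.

Divide through by 4: w'' - 4w' + 4w = 0.
Characteristic equation r² - 4r + 4 = 0 has discriminant (-4)² - 4·(4) = 0, so r = 2 is a repeated root.
Hence w_h = (C1 + C2*x)*exp(2*x).
Apply the initial conditions: w(0) = C1 = -1 and w'(0) = C2 + 2*C1 = 5. Solving gives C1 = -1, C2 = 7.

w = -exp(2*x) + 7*x*exp(2*x)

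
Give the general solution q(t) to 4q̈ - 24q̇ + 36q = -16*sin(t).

Divide through by 4: q'' - 6q' + 9q = -4*sin(t).
Characteristic equation r² - 6r + 9 = 0 has discriminant (-6)² - 4·(9) = 0, so r = 3 is a repeated root.
Hence q_h = (C1 + C2*t)*exp(3*t).
Try q_p = A*cos(t) + B*sin(t). Substituting and equating the coefficients of cos(t) and sin(t) gives A = -6/25, B = -8/25, so q_p = -8*sin(t)/25 - 6*cos(t)/25.

q = -8*sin(t)/25 - 6*cos(t)/25 + C1*exp(3*t) + C2*t*exp(3*t)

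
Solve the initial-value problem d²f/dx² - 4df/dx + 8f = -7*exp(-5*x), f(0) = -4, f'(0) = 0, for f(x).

f = -7*exp(-5*x)/53 - 205*cos(2*x)*exp(2*x)/53 + 375*exp(2*x)*sin(2*x)/106

Characteristic equation r² - 4r + 8 = 0 has discriminant (-4)² - 4·(8) = -16 < 0, so r = 2 ± 2i.
Hence f_h = C1*cos(2*x)*exp(2*x) + C2*exp(2*x)*sin(2*x).
Try f_p = A*exp(-5*x). Substituting into the equation and dividing by exp(-5*x) gives A = -7/53, so f_p = -7*exp(-5*x)/53.
General solution: f = -7*exp(-5*x)/53 + C1*cos(2*x)*exp(2*x) + C2*exp(2*x)*sin(2*x).
Apply the initial conditions: f(0) = -7/53 + C1 = -4 and f'(0) = 35/53 + 2*C1 + 2*C2 = 0. Solving gives C1 = -205/53, C2 = 375/106.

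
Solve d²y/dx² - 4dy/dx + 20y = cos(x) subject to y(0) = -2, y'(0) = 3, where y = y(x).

Characteristic equation r² - 4r + 20 = 0 has discriminant (-4)² - 4·(20) = -64 < 0, so r = 2 ± 4i.
Hence y_h = C1*cos(4*x)*exp(2*x) + C2*exp(2*x)*sin(4*x).
Try y_p = A*cos(x) + B*sin(x). Substituting and equating the coefficients of cos(x) and sin(x) gives A = 19/377, B = -4/377, so y_p = -4*sin(x)/377 + 19*cos(x)/377.
General solution: y = -4*sin(x)/377 + 19*cos(x)/377 + C1*cos(4*x)*exp(2*x) + C2*exp(2*x)*sin(4*x).
Apply the initial conditions: y(0) = 19/377 + C1 = -2 and y'(0) = -4/377 + 2*C1 + 4*C2 = 3. Solving gives C1 = -773/377, C2 = 2681/1508.

y = -4*sin(x)/377 + 19*cos(x)/377 - 773*cos(4*x)*exp(2*x)/377 + 2681*exp(2*x)*sin(4*x)/1508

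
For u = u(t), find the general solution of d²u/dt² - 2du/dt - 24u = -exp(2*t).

Characteristic equation r² - 2r - 24 = 0 factors as (r + 4)(r - 6) = 0, so r = -4, 6.
Hence u_h = C1*exp(-4*t) + C2*exp(6*t).
Try u_p = A*exp(2*t). Substituting into the equation and dividing by exp(2*t) gives A = 1/24, so u_p = exp(2*t)/24.

u = exp(2*t)/24 + C1*exp(-4*t) + C2*exp(6*t)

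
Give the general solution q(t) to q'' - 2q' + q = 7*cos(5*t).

Characteristic equation r² - 2r + 1 = 0 has discriminant (-2)² - 4·(1) = 0, so r = 1 is a repeated root.
Hence q_h = (C1 + C2*t)*exp(t).
Try q_p = A*cos(5*t) + B*sin(5*t). Substituting and equating the coefficients of cos(5t) and sin(5t) gives A = -42/169, B = -35/338, so q_p = -42*cos(5*t)/169 - 35*sin(5*t)/338.

q = -42*cos(5*t)/169 - 35*sin(5*t)/338 + C1*exp(t) + C2*t*exp(t)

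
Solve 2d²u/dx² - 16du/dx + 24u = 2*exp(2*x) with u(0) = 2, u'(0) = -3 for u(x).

u = -27*exp(6*x)/16 + 59*exp(2*x)/16 - x*exp(2*x)/4

Divide through by 2: u'' - 8u' + 12u = exp(2*x).
Characteristic equation r² - 8r + 12 = 0 factors as (r - 6)(r - 2) = 0, so r = 6, 2.
Hence u_h = C1*exp(6*x) + C2*exp(2*x).
Since exp(2*x) solves the homogeneous equation (r = 2 is a root of multiplicity 1), multiply the trial by x. Try u_p = A*x*exp(2*x). Substituting into the equation and dividing by exp(2*x) gives A = -1/4, so u_p = -x*exp(2*x)/4.
General solution: u = C1*exp(6*x) + C2*exp(2*x) - x*exp(2*x)/4.
Apply the initial conditions: u(0) = C1 + C2 = 2 and u'(0) = -1/4 + 2*C2 + 6*C1 = -3. Solving gives C1 = -27/16, C2 = 59/16.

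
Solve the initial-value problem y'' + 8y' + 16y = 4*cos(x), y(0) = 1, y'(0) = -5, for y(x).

Characteristic equation r² + 8r + 16 = 0 has discriminant (8)² - 4·(16) = 0, so r = -4 is a repeated root.
Hence y_h = (C1 + C2*x)*exp(-4*x).
Try y_p = A*cos(x) + B*sin(x). Substituting and equating the coefficients of cos(x) and sin(x) gives A = 60/289, B = 32/289, so y_p = 32*sin(x)/289 + 60*cos(x)/289.
General solution: y = 32*sin(x)/289 + 60*cos(x)/289 + C1*exp(-4*x) + C2*x*exp(-4*x).
Apply the initial conditions: y(0) = 60/289 + C1 = 1 and y'(0) = 32/289 + C2 - 4*C1 = -5. Solving gives C1 = 229/289, C2 = -33/17.

y = 32*sin(x)/289 + 60*cos(x)/289 + 229*exp(-4*x)/289 - 33*x*exp(-4*x)/17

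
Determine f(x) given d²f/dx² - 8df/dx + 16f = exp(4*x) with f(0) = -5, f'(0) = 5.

Characteristic equation r² - 8r + 16 = 0 has discriminant (-8)² - 4·(16) = 0, so r = 4 is a repeated root.
Hence f_h = (C1 + C2*x)*exp(4*x).
Since exp(4*x) solves the homogeneous equation (r = 4 is a root of multiplicity 2), multiply the trial by x^2. Try f_p = A*x^2*exp(4*x). Substituting into the equation and dividing by exp(4*x) gives A = 1/2, so f_p = x^2*exp(4*x)/2.
General solution: f = C1*exp(4*x) + x^2*exp(4*x)/2 + C2*x*exp(4*x).
Apply the initial conditions: f(0) = C1 = -5 and f'(0) = C2 + 4*C1 = 5. Solving gives C1 = -5, C2 = 25.

f = -5*exp(4*x) + x**2*exp(4*x)/2 + 25*x*exp(4*x)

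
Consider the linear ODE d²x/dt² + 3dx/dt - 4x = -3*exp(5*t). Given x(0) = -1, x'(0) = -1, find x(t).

x = -17*exp(t)/20 - exp(5*t)/12 - exp(-4*t)/15

Characteristic equation r² + 3r - 4 = 0 factors as (r - 1)(r + 4) = 0, so r = 1, -4.
Hence x_h = C1*exp(t) + C2*exp(-4*t).
Try x_p = A*exp(5*t). Substituting into the equation and dividing by exp(5*t) gives A = -1/12, so x_p = -exp(5*t)/12.
General solution: x = -exp(5*t)/12 + C1*exp(t) + C2*exp(-4*t).
Apply the initial conditions: x(0) = -1/12 + C1 + C2 = -1 and x'(0) = -5/12 + C1 - 4*C2 = -1. Solving gives C1 = -17/20, C2 = -1/15.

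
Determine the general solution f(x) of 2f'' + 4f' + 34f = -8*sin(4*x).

Divide through by 2: f'' + 2f' + 17f = -4*sin(4*x).
Characteristic equation r² + 2r + 17 = 0 has discriminant (2)² - 4·(17) = -64 < 0, so r = -1 ± 4i.
Hence f_h = C1*cos(4*x)*exp(-x) + C2*exp(-x)*sin(4*x).
Try f_p = A*cos(4*x) + B*sin(4*x). Substituting and equating the coefficients of cos(4x) and sin(4x) gives A = 32/65, B = -4/65, so f_p = -4*sin(4*x)/65 + 32*cos(4*x)/65.

f = -4*sin(4*x)/65 + 32*cos(4*x)/65 + C1*cos(4*x)*exp(-x) + C2*exp(-x)*sin(4*x)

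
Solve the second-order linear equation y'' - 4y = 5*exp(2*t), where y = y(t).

y = C1*exp(-2*t) + C2*exp(2*t) + 5*t*exp(2*t)/4

Characteristic equation r² - 4 = 0 factors as (r + 2)(r - 2) = 0, so r = -2, 2.
Hence y_h = C1*exp(-2*t) + C2*exp(2*t).
Since exp(2*t) solves the homogeneous equation (r = 2 is a root of multiplicity 1), multiply the trial by t. Try y_p = A*t*exp(2*t). Substituting into the equation and dividing by exp(2*t) gives A = 5/4, so y_p = 5*t*exp(2*t)/4.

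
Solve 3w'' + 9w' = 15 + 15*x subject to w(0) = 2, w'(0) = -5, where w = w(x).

w = -1/27 + 5*x**2/6 + 10*x/9 + 55*exp(-3*x)/27

Divide through by 3: w'' + 3w' = 5 + 5*x.
Characteristic equation r² + 3r = 0 factors as (r + 3)r = 0, so r = -3, 0.
Hence w_h = C1*exp(-3*x) + C2.
Since 0 is a characteristic root (multiplicity 1), multiply the polynomial trial by x: try w_p = x*(A0 + A1*x). Substituting and matching coefficients of each power of x gives A0 = 10/9, A1 = 5/6, so w_p = 5*x^2/6 + 10*x/9.
General solution: w = C2 + 5*x^2/6 + 10*x/9 + C1*exp(-3*x).
Apply the initial conditions: w(0) = C1 + C2 = 2 and w'(0) = 10/9 - 3*C1 = -5. Solving gives C1 = 55/27, C2 = -1/27.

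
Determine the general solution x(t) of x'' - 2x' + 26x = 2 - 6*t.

Characteristic equation r² - 2r + 26 = 0 has discriminant (-2)² - 4·(26) = -100 < 0, so r = 1 ± 5i.
Hence x_h = C1*cos(5*t)*exp(t) + C2*exp(t)*sin(5*t).
For the particular solution try x_p = A0 + A1*t. Substituting and matching coefficients of each power of t gives A0 = 10/169, A1 = -3/13, so x_p = 10/169 - 3*t/13.

x = 10/169 - 3*t/13 + C1*cos(5*t)*exp(t) + C2*exp(t)*sin(5*t)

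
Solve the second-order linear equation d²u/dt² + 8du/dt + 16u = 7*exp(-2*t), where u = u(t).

u = 7*exp(-2*t)/4 + C1*exp(-4*t) + C2*t*exp(-4*t)

Characteristic equation r² + 8r + 16 = 0 has discriminant (8)² - 4·(16) = 0, so r = -4 is a repeated root.
Hence u_h = (C1 + C2*t)*exp(-4*t).
Try u_p = A*exp(-2*t). Substituting into the equation and dividing by exp(-2*t) gives A = 7/4, so u_p = 7*exp(-2*t)/4.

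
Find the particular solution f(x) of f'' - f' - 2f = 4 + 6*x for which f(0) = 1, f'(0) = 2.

Characteristic equation r² - r - 2 = 0 factors as (r + 1)(r - 2) = 0, so r = -1, 2.
Hence f_h = C1*exp(-x) + C2*exp(2*x).
For the particular solution try f_p = A0 + A1*x. Substituting and matching coefficients of each power of x gives A0 = -1/2, A1 = -3, so f_p = -1/2 - 3*x.
General solution: f = -1/2 - 3*x + C1*exp(-x) + C2*exp(2*x).
Apply the initial conditions: f(0) = -1/2 + C1 + C2 = 1 and f'(0) = -3 - C1 + 2*C2 = 2. Solving gives C1 = -2/3, C2 = 13/6.

f = -1/2 - 3*x - 2*exp(-x)/3 + 13*exp(2*x)/6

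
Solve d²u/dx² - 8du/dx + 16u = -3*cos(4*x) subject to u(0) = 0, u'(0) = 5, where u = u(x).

u = 3*sin(4*x)/32 + 37*x*exp(4*x)/8

Characteristic equation r² - 8r + 16 = 0 has discriminant (-8)² - 4·(16) = 0, so r = 4 is a repeated root.
Hence u_h = (C1 + C2*x)*exp(4*x).
Try u_p = A*cos(4*x) + B*sin(4*x). Substituting and equating the coefficients of cos(4x) and sin(4x) gives A = 0, B = 3/32, so u_p = 3*sin(4*x)/32.
General solution: u = 3*sin(4*x)/32 + C1*exp(4*x) + C2*x*exp(4*x).
Apply the initial conditions: u(0) = C1 = 0 and u'(0) = 3/8 + C2 + 4*C1 = 5. Solving gives C1 = 0, C2 = 37/8.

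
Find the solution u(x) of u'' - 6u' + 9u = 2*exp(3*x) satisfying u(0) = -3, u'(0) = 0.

u = -3*exp(3*x) + x**2*exp(3*x) + 9*x*exp(3*x)

Characteristic equation r² - 6r + 9 = 0 has discriminant (-6)² - 4·(9) = 0, so r = 3 is a repeated root.
Hence u_h = (C1 + C2*x)*exp(3*x).
Since exp(3*x) solves the homogeneous equation (r = 3 is a root of multiplicity 2), multiply the trial by x^2. Try u_p = A*x^2*exp(3*x). Substituting into the equation and dividing by exp(3*x) gives A = 1, so u_p = x^2*exp(3*x).
General solution: u = C1*exp(3*x) + x^2*exp(3*x) + C2*x*exp(3*x).
Apply the initial conditions: u(0) = C1 = -3 and u'(0) = C2 + 3*C1 = 0. Solving gives C1 = -3, C2 = 9.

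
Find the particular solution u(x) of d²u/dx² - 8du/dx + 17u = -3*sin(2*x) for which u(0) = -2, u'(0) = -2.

Characteristic equation r² - 8r + 17 = 0 has discriminant (-8)² - 4·(17) = -4 < 0, so r = 4 ± i.
Hence u_h = C1*cos(x)*exp(4*x) + C2*exp(4*x)*sin(x).
Try u_p = A*cos(2*x) + B*sin(2*x). Substituting and equating the coefficients of cos(2x) and sin(2x) gives A = -48/425, B = -39/425, so u_p = -48*cos(2*x)/425 - 39*sin(2*x)/425.
General solution: u = -48*cos(2*x)/425 - 39*sin(2*x)/425 + C1*cos(x)*exp(4*x) + C2*exp(4*x)*sin(x).
Apply the initial conditions: u(0) = -48/425 + C1 = -2 and u'(0) = -78/425 + C2 + 4*C1 = -2. Solving gives C1 = -802/425, C2 = 2436/425.

u = -48*cos(2*x)/425 - 39*sin(2*x)/425 - 802*cos(x)*exp(4*x)/425 + 2436*exp(4*x)*sin(x)/425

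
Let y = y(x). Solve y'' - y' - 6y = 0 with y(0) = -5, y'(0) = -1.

Characteristic equation r² - r - 6 = 0 factors as (r - 3)(r + 2) = 0, so r = 3, -2.
Hence y_h = C1*exp(3*x) + C2*exp(-2*x).
Apply the initial conditions: y(0) = C1 + C2 = -5 and y'(0) = -2*C2 + 3*C1 = -1. Solving gives C1 = -11/5, C2 = -14/5.

y = -14*exp(-2*x)/5 - 11*exp(3*x)/5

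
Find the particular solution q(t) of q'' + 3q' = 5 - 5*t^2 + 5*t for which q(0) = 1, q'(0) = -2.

Characteristic equation r² + 3r = 0 factors as (r + 3)r = 0, so r = -3, 0.
Hence q_h = C1*exp(-3*t) + C2.
Since 0 is a characteristic root (multiplicity 1), multiply the polynomial trial by t: try q_p = t*(A0 + A1*t + A2*t^2). Substituting and matching coefficients of each power of t gives A0 = 20/27, A1 = 25/18, A2 = -5/9, so q_p = -5*t^3/9 + 20*t/27 + 25*t^2/18.
General solution: q = C2 - 5*t^3/9 + 20*t/27 + 25*t^2/18 + C1*exp(-3*t).
Apply the initial conditions: q(0) = C1 + C2 = 1 and q'(0) = 20/27 - 3*C1 = -2. Solving gives C1 = 74/81, C2 = 7/81.

q = 7/81 - 5*t**3/9 + 20*t/27 + 25*t**2/18 + 74*exp(-3*t)/81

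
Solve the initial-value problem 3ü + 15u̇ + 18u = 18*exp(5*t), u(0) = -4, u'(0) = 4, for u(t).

u = -62*exp(-2*t)/7 + 3*exp(5*t)/28 + 19*exp(-3*t)/4

Divide through by 3: u'' + 5u' + 6u = 6*exp(5*t).
Characteristic equation r² + 5r + 6 = 0 factors as (r + 3)(r + 2) = 0, so r = -3, -2.
Hence u_h = C1*exp(-3*t) + C2*exp(-2*t).
Try u_p = A*exp(5*t). Substituting into the equation and dividing by exp(5*t) gives A = 3/28, so u_p = 3*exp(5*t)/28.
General solution: u = 3*exp(5*t)/28 + C1*exp(-3*t) + C2*exp(-2*t).
Apply the initial conditions: u(0) = 3/28 + C1 + C2 = -4 and u'(0) = 15/28 - 3*C1 - 2*C2 = 4. Solving gives C1 = 19/4, C2 = -62/7.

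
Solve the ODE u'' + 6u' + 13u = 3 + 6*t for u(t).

u = 3/169 + 6*t/13 + C1*cos(2*t)*exp(-3*t) + C2*exp(-3*t)*sin(2*t)

Characteristic equation r² + 6r + 13 = 0 has discriminant (6)² - 4·(13) = -16 < 0, so r = -3 ± 2i.
Hence u_h = C1*cos(2*t)*exp(-3*t) + C2*exp(-3*t)*sin(2*t).
For the particular solution try u_p = A0 + A1*t. Substituting and matching coefficients of each power of t gives A0 = 3/169, A1 = 6/13, so u_p = 3/169 + 6*t/13.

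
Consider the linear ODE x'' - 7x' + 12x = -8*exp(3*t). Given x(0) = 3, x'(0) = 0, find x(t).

x = -17*exp(4*t) + 20*exp(3*t) + 8*t*exp(3*t)

Characteristic equation r² - 7r + 12 = 0 factors as (r - 3)(r - 4) = 0, so r = 3, 4.
Hence x_h = C1*exp(3*t) + C2*exp(4*t).
Since exp(3*t) solves the homogeneous equation (r = 3 is a root of multiplicity 1), multiply the trial by t. Try x_p = A*t*exp(3*t). Substituting into the equation and dividing by exp(3*t) gives A = 8, so x_p = 8*t*exp(3*t).
General solution: x = C1*exp(3*t) + C2*exp(4*t) + 8*t*exp(3*t).
Apply the initial conditions: x(0) = C1 + C2 = 3 and x'(0) = 8 + 3*C1 + 4*C2 = 0. Solving gives C1 = 20, C2 = -17.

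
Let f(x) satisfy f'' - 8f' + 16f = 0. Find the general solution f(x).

Characteristic equation r² - 8r + 16 = 0 has discriminant (-8)² - 4·(16) = 0, so r = 4 is a repeated root.
Hence f_h = (C1 + C2*x)*exp(4*x).

f = C1*exp(4*x) + C2*x*exp(4*x)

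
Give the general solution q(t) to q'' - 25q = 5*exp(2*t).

Characteristic equation r² - 25 = 0 factors as (r - 5)(r + 5) = 0, so r = 5, -5.
Hence q_h = C1*exp(5*t) + C2*exp(-5*t).
Try q_p = A*exp(2*t). Substituting into the equation and dividing by exp(2*t) gives A = -5/21, so q_p = -5*exp(2*t)/21.

q = -5*exp(2*t)/21 + C1*exp(5*t) + C2*exp(-5*t)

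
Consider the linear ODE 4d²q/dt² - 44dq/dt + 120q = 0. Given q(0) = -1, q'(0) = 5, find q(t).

q = -11*exp(5*t) + 10*exp(6*t)

Divide through by 4: q'' - 11q' + 30q = 0.
Characteristic equation r² - 11r + 30 = 0 factors as (r - 5)(r - 6) = 0, so r = 5, 6.
Hence q_h = C1*exp(5*t) + C2*exp(6*t).
Apply the initial conditions: q(0) = C1 + C2 = -1 and q'(0) = 5*C1 + 6*C2 = 5. Solving gives C1 = -11, C2 = 10.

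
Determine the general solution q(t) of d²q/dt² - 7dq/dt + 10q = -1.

Characteristic equation r² - 7r + 10 = 0 factors as (r - 5)(r - 2) = 0, so r = 5, 2.
Hence q_h = C1*exp(5*t) + C2*exp(2*t).
For the particular solution try q_p = A0. Substituting and matching coefficients of each power of t gives A0 = -1/10, so q_p = -1/10.

q = -1/10 + C1*exp(5*t) + C2*exp(2*t)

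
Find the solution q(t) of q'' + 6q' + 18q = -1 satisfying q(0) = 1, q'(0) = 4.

Characteristic equation r² + 6r + 18 = 0 has discriminant (6)² - 4·(18) = -36 < 0, so r = -3 ± 3i.
Hence q_h = C1*cos(3*t)*exp(-3*t) + C2*exp(-3*t)*sin(3*t).
For the particular solution try q_p = A0. Substituting and matching coefficients of each power of t gives A0 = -1/18, so q_p = -1/18.
General solution: q = -1/18 + C1*cos(3*t)*exp(-3*t) + C2*exp(-3*t)*sin(3*t).
Apply the initial conditions: q(0) = -1/18 + C1 = 1 and q'(0) = -3*C1 + 3*C2 = 4. Solving gives C1 = 19/18, C2 = 43/18.

q = -1/18 + 19*cos(3*t)*exp(-3*t)/18 + 43*exp(-3*t)*sin(3*t)/18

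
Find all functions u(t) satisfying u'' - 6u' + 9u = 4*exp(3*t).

Characteristic equation r² - 6r + 9 = 0 has discriminant (-6)² - 4·(9) = 0, so r = 3 is a repeated root.
Hence u_h = (C1 + C2*t)*exp(3*t).
Since exp(3*t) solves the homogeneous equation (r = 3 is a root of multiplicity 2), multiply the trial by t^2. Try u_p = A*t^2*exp(3*t). Substituting into the equation and dividing by exp(3*t) gives A = 2, so u_p = 2*t^2*exp(3*t).

u = C1*exp(3*t) + 2*t**2*exp(3*t) + C2*t*exp(3*t)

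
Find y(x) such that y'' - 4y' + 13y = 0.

y = C1*cos(3*x)*exp(2*x) + C2*exp(2*x)*sin(3*x)

Characteristic equation r² - 4r + 13 = 0 has discriminant (-4)² - 4·(13) = -36 < 0, so r = 2 ± 3i.
Hence y_h = C1*cos(3*x)*exp(2*x) + C2*exp(2*x)*sin(3*x).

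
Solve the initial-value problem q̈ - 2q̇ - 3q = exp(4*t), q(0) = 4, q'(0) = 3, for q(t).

q = exp(4*t)/5 + 3*exp(3*t)/2 + 23*exp(-t)/10

Characteristic equation r² - 2r - 3 = 0 factors as (r - 3)(r + 1) = 0, so r = 3, -1.
Hence q_h = C1*exp(3*t) + C2*exp(-t).
Try q_p = A*exp(4*t). Substituting into the equation and dividing by exp(4*t) gives A = 1/5, so q_p = exp(4*t)/5.
General solution: q = exp(4*t)/5 + C1*exp(3*t) + C2*exp(-t).
Apply the initial conditions: q(0) = 1/5 + C1 + C2 = 4 and q'(0) = 4/5 - C2 + 3*C1 = 3. Solving gives C1 = 3/2, C2 = 23/10.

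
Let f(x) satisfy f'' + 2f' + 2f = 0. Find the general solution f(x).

Characteristic equation r² + 2r + 2 = 0 has discriminant (2)² - 4·(2) = -4 < 0, so r = -1 ± i.
Hence f_h = C1*cos(x)*exp(-x) + C2*exp(-x)*sin(x).

f = C1*cos(x)*exp(-x) + C2*exp(-x)*sin(x)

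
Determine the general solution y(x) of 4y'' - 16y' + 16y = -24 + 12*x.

y = -3/4 + 3*x/4 + C1*exp(2*x) + C2*x*exp(2*x)

Divide through by 4: y'' - 4y' + 4y = -6 + 3*x.
Characteristic equation r² - 4r + 4 = 0 has discriminant (-4)² - 4·(4) = 0, so r = 2 is a repeated root.
Hence y_h = (C1 + C2*x)*exp(2*x).
For the particular solution try y_p = A0 + A1*x. Substituting and matching coefficients of each power of x gives A0 = -3/4, A1 = 3/4, so y_p = -3/4 + 3*x/4.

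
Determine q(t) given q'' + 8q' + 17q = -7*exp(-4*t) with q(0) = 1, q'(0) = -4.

Characteristic equation r² + 8r + 17 = 0 has discriminant (8)² - 4·(17) = -4 < 0, so r = -4 ± i.
Hence q_h = C1*cos(t)*exp(-4*t) + C2*exp(-4*t)*sin(t).
Try q_p = A*exp(-4*t). Substituting into the equation and dividing by exp(-4*t) gives A = -7, so q_p = -7*exp(-4*t).
General solution: q = -7*exp(-4*t) + C1*cos(t)*exp(-4*t) + C2*exp(-4*t)*sin(t).
Apply the initial conditions: q(0) = -7 + C1 = 1 and q'(0) = 28 + C2 - 4*C1 = -4. Solving gives C1 = 8, C2 = 0.

q = -7*exp(-4*t) + 8*cos(t)*exp(-4*t)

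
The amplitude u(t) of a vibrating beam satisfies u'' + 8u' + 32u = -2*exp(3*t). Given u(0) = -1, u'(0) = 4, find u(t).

Characteristic equation r² + 8r + 32 = 0 has discriminant (8)² - 4·(32) = -64 < 0, so r = -4 ± 4i.
Hence u_h = C1*cos(4*t)*exp(-4*t) + C2*exp(-4*t)*sin(4*t).
Try u_p = A*exp(3*t). Substituting into the equation and dividing by exp(3*t) gives A = -2/65, so u_p = -2*exp(3*t)/65.
General solution: u = -2*exp(3*t)/65 + C1*cos(4*t)*exp(-4*t) + C2*exp(-4*t)*sin(4*t).
Apply the initial conditions: u(0) = -2/65 + C1 = -1 and u'(0) = -6/65 - 4*C1 + 4*C2 = 4. Solving gives C1 = -63/65, C2 = 7/130.

u = -2*exp(3*t)/65 - 63*cos(4*t)*exp(-4*t)/65 + 7*exp(-4*t)*sin(4*t)/130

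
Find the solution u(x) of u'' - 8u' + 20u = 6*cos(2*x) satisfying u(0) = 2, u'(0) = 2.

Characteristic equation r² - 8r + 20 = 0 has discriminant (-8)² - 4·(20) = -16 < 0, so r = 4 ± 2i.
Hence u_h = C1*cos(2*x)*exp(4*x) + C2*exp(4*x)*sin(2*x).
Try u_p = A*cos(2*x) + B*sin(2*x). Substituting and equating the coefficients of cos(2x) and sin(2x) gives A = 3/16, B = -3/16, so u_p = -3*sin(2*x)/16 + 3*cos(2*x)/16.
General solution: u = -3*sin(2*x)/16 + 3*cos(2*x)/16 + C1*cos(2*x)*exp(4*x) + C2*exp(4*x)*sin(2*x).
Apply the initial conditions: u(0) = 3/16 + C1 = 2 and u'(0) = -3/8 + 2*C2 + 4*C1 = 2. Solving gives C1 = 29/16, C2 = -39/16.

u = -3*sin(2*x)/16 + 3*cos(2*x)/16 - 39*exp(4*x)*sin(2*x)/16 + 29*cos(2*x)*exp(4*x)/16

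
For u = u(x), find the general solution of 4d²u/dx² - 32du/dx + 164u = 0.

Divide through by 4: u'' - 8u' + 41u = 0.
Characteristic equation r² - 8r + 41 = 0 has discriminant (-8)² - 4·(41) = -100 < 0, so r = 4 ± 5i.
Hence u_h = C1*cos(5*x)*exp(4*x) + C2*exp(4*x)*sin(5*x).

u = C1*cos(5*x)*exp(4*x) + C2*exp(4*x)*sin(5*x)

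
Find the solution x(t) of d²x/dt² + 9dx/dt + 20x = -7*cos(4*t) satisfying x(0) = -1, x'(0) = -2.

Characteristic equation r² + 9r + 20 = 0 factors as (r + 5)(r + 4) = 0, so r = -5, -4.
Hence x_h = C1*exp(-5*t) + C2*exp(-4*t).
Try x_p = A*cos(4*t) + B*sin(4*t). Substituting and equating the coefficients of cos(4t) and sin(4t) gives A = -7/328, B = -63/328, so x_p = -63*sin(4*t)/328 - 7*cos(4*t)/328.
General solution: x = -63*sin(4*t)/328 - 7*cos(4*t)/328 + C1*exp(-5*t) + C2*exp(-4*t).
Apply the initial conditions: x(0) = -7/328 + C1 + C2 = -1 and x'(0) = -63/82 - 5*C1 - 4*C2 = -2. Solving gives C1 = 211/41, C2 = -49/8.

x = -63*sin(4*t)/328 - 49*exp(-4*t)/8 - 7*cos(4*t)/328 + 211*exp(-5*t)/41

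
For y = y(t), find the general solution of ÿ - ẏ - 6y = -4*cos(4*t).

y = 4*sin(4*t)/125 + 22*cos(4*t)/125 + C1*exp(3*t) + C2*exp(-2*t)

Characteristic equation r² - r - 6 = 0 factors as (r - 3)(r + 2) = 0, so r = 3, -2.
Hence y_h = C1*exp(3*t) + C2*exp(-2*t).
Try y_p = A*cos(4*t) + B*sin(4*t). Substituting and equating the coefficients of cos(4t) and sin(4t) gives A = 22/125, B = 4/125, so y_p = 4*sin(4*t)/125 + 22*cos(4*t)/125.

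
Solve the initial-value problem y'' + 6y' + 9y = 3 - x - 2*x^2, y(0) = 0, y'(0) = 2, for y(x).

y = 7/27 - 7*exp(-3*x)/27 - 2*x**2/9 + 5*x/27 + 28*x*exp(-3*x)/27

Characteristic equation r² + 6r + 9 = 0 has discriminant (6)² - 4·(9) = 0, so r = -3 is a repeated root.
Hence y_h = (C1 + C2*x)*exp(-3*x).
For the particular solution try y_p = A0 + A1*x + A2*x^2. Substituting and matching coefficients of each power of x gives A0 = 7/27, A1 = 5/27, A2 = -2/9, so y_p = 7/27 - 2*x^2/9 + 5*x/27.
General solution: y = 7/27 - 2*x^2/9 + 5*x/27 + C1*exp(-3*x) + C2*x*exp(-3*x).
Apply the initial conditions: y(0) = 7/27 + C1 = 0 and y'(0) = 5/27 + C2 - 3*C1 = 2. Solving gives C1 = -7/27, C2 = 28/27.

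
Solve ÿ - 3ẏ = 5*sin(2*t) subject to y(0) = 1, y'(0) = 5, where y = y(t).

y = -3/2 - 5*sin(2*t)/13 + 15*cos(2*t)/26 + 25*exp(3*t)/13

Characteristic equation r² - 3r = 0 factors as (r - 3)r = 0, so r = 3, 0.
Hence y_h = C1*exp(3*t) + C2.
Try y_p = A*cos(2*t) + B*sin(2*t). Substituting and equating the coefficients of cos(2t) and sin(2t) gives A = 15/26, B = -5/13, so y_p = -5*sin(2*t)/13 + 15*cos(2*t)/26.
General solution: y = C2 - 5*sin(2*t)/13 + 15*cos(2*t)/26 + C1*exp(3*t).
Apply the initial conditions: y(0) = 15/26 + C1 + C2 = 1 and y'(0) = -10/13 + 3*C1 = 5. Solving gives C1 = 25/13, C2 = -3/2.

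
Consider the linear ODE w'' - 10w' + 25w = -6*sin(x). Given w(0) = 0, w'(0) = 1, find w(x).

w = -36*sin(x)/169 - 15*cos(x)/169 + 15*exp(5*x)/169 + 10*x*exp(5*x)/13

Characteristic equation r² - 10r + 25 = 0 has discriminant (-10)² - 4·(25) = 0, so r = 5 is a repeated root.
Hence w_h = (C1 + C2*x)*exp(5*x).
Try w_p = A*cos(x) + B*sin(x). Substituting and equating the coefficients of cos(x) and sin(x) gives A = -15/169, B = -36/169, so w_p = -36*sin(x)/169 - 15*cos(x)/169.
General solution: w = -36*sin(x)/169 - 15*cos(x)/169 + C1*exp(5*x) + C2*x*exp(5*x).
Apply the initial conditions: w(0) = -15/169 + C1 = 0 and w'(0) = -36/169 + C2 + 5*C1 = 1. Solving gives C1 = 15/169, C2 = 10/13.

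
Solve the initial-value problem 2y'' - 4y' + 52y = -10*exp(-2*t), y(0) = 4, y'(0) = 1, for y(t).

Divide through by 2: y'' - 2y' + 26y = -5*exp(-2*t).
Characteristic equation r² - 2r + 26 = 0 has discriminant (-2)² - 4·(26) = -100 < 0, so r = 1 ± 5i.
Hence y_h = C1*cos(5*t)*exp(t) + C2*exp(t)*sin(5*t).
Try y_p = A*exp(-2*t). Substituting into the equation and dividing by exp(-2*t) gives A = -5/34, so y_p = -5*exp(-2*t)/34.
General solution: y = -5*exp(-2*t)/34 + C1*cos(5*t)*exp(t) + C2*exp(t)*sin(5*t).
Apply the initial conditions: y(0) = -5/34 + C1 = 4 and y'(0) = 5/17 + C1 + 5*C2 = 1. Solving gives C1 = 141/34, C2 = -117/170.

y = -5*exp(-2*t)/34 - 117*exp(t)*sin(5*t)/170 + 141*cos(5*t)*exp(t)/34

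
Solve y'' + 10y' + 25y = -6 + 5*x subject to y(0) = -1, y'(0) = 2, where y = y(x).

Characteristic equation r² + 10r + 25 = 0 has discriminant (10)² - 4·(25) = 0, so r = -5 is a repeated root.
Hence y_h = (C1 + C2*x)*exp(-5*x).
For the particular solution try y_p = A0 + A1*x. Substituting and matching coefficients of each power of x gives A0 = -8/25, A1 = 1/5, so y_p = -8/25 + x/5.
General solution: y = -8/25 + x/5 + C1*exp(-5*x) + C2*x*exp(-5*x).
Apply the initial conditions: y(0) = -8/25 + C1 = -1 and y'(0) = 1/5 + C2 - 5*C1 = 2. Solving gives C1 = -17/25, C2 = -8/5.

y = -8/25 - 17*exp(-5*x)/25 + x/5 - 8*x*exp(-5*x)/5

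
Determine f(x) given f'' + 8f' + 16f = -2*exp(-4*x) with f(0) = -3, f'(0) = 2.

Characteristic equation r² + 8r + 16 = 0 has discriminant (8)² - 4·(16) = 0, so r = -4 is a repeated root.
Hence f_h = (C1 + C2*x)*exp(-4*x).
Since exp(-4*x) solves the homogeneous equation (r = -4 is a root of multiplicity 2), multiply the trial by x^2. Try f_p = A*x^2*exp(-4*x). Substituting into the equation and dividing by exp(-4*x) gives A = -1, so f_p = -x^2*exp(-4*x).
General solution: f = C1*exp(-4*x) - x^2*exp(-4*x) + C2*x*exp(-4*x).
Apply the initial conditions: f(0) = C1 = -3 and f'(0) = C2 - 4*C1 = 2. Solving gives C1 = -3, C2 = -10.

f = -3*exp(-4*x) - x**2*exp(-4*x) - 10*x*exp(-4*x)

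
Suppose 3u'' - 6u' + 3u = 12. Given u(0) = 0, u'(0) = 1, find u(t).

Divide through by 3: u'' - 2u' + u = 4.
Characteristic equation r² - 2r + 1 = 0 has discriminant (-2)² - 4·(1) = 0, so r = 1 is a repeated root.
Hence u_h = (C1 + C2*t)*exp(t).
For the particular solution try u_p = A0. Substituting and matching coefficients of each power of t gives A0 = 4, so u_p = 4.
General solution: u = 4 + C1*exp(t) + C2*t*exp(t).
Apply the initial conditions: u(0) = 4 + C1 = 0 and u'(0) = C1 + C2 = 1. Solving gives C1 = -4, C2 = 5.

u = 4 - 4*exp(t) + 5*t*exp(t)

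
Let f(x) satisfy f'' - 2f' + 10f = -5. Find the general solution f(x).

Characteristic equation r² - 2r + 10 = 0 has discriminant (-2)² - 4·(10) = -36 < 0, so r = 1 ± 3i.
Hence f_h = C1*cos(3*x)*exp(x) + C2*exp(x)*sin(3*x).
For the particular solution try f_p = A0. Substituting and matching coefficients of each power of x gives A0 = -1/2, so f_p = -1/2.

f = -1/2 + C1*cos(3*x)*exp(x) + C2*exp(x)*sin(3*x)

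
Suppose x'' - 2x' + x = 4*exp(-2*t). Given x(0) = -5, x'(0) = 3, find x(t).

x = -49*exp(t)/9 + 4*exp(-2*t)/9 + 28*t*exp(t)/3

Characteristic equation r² - 2r + 1 = 0 has discriminant (-2)² - 4·(1) = 0, so r = 1 is a repeated root.
Hence x_h = (C1 + C2*t)*exp(t).
Try x_p = A*exp(-2*t). Substituting into the equation and dividing by exp(-2*t) gives A = 4/9, so x_p = 4*exp(-2*t)/9.
General solution: x = 4*exp(-2*t)/9 + C1*exp(t) + C2*t*exp(t).
Apply the initial conditions: x(0) = 4/9 + C1 = -5 and x'(0) = -8/9 + C1 + C2 = 3. Solving gives C1 = -49/9, C2 = 28/3.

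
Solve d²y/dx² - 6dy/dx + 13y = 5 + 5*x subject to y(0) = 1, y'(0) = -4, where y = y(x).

y = 95/169 + 5*x/13 - 963*exp(3*x)*sin(2*x)/338 + 74*cos(2*x)*exp(3*x)/169

Characteristic equation r² - 6r + 13 = 0 has discriminant (-6)² - 4·(13) = -16 < 0, so r = 3 ± 2i.
Hence y_h = C1*cos(2*x)*exp(3*x) + C2*exp(3*x)*sin(2*x).
For the particular solution try y_p = A0 + A1*x. Substituting and matching coefficients of each power of x gives A0 = 95/169, A1 = 5/13, so y_p = 95/169 + 5*x/13.
General solution: y = 95/169 + 5*x/13 + C1*cos(2*x)*exp(3*x) + C2*exp(3*x)*sin(2*x).
Apply the initial conditions: y(0) = 95/169 + C1 = 1 and y'(0) = 5/13 + 2*C2 + 3*C1 = -4. Solving gives C1 = 74/169, C2 = -963/338.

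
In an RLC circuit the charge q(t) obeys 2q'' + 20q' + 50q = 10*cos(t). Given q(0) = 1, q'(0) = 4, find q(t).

q = 25*sin(t)/338 + 30*cos(t)/169 + 139*exp(-5*t)/169 + 209*t*exp(-5*t)/26

Divide through by 2: q'' + 10q' + 25q = 5*cos(t).
Characteristic equation r² + 10r + 25 = 0 has discriminant (10)² - 4·(25) = 0, so r = -5 is a repeated root.
Hence q_h = (C1 + C2*t)*exp(-5*t).
Try q_p = A*cos(t) + B*sin(t). Substituting and equating the coefficients of cos(t) and sin(t) gives A = 30/169, B = 25/338, so q_p = 25*sin(t)/338 + 30*cos(t)/169.
General solution: q = 25*sin(t)/338 + 30*cos(t)/169 + C1*exp(-5*t) + C2*t*exp(-5*t).
Apply the initial conditions: q(0) = 30/169 + C1 = 1 and q'(0) = 25/338 + C2 - 5*C1 = 4. Solving gives C1 = 139/169, C2 = 209/26.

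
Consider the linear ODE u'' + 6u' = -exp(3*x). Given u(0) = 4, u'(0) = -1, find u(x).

u = 35/9 - exp(3*x)/27 + 4*exp(-6*x)/27

Characteristic equation r² + 6r = 0 factors as (r + 6)r = 0, so r = -6, 0.
Hence u_h = C1*exp(-6*x) + C2.
Try u_p = A*exp(3*x). Substituting into the equation and dividing by exp(3*x) gives A = -1/27, so u_p = -exp(3*x)/27.
General solution: u = C2 - exp(3*x)/27 + C1*exp(-6*x).
Apply the initial conditions: u(0) = -1/27 + C1 + C2 = 4 and u'(0) = -1/9 - 6*C1 = -1. Solving gives C1 = 4/27, C2 = 35/9.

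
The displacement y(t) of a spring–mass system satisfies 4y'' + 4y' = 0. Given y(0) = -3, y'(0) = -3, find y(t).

y = -6 + 3*exp(-t)

Divide through by 4: y'' + y' = 0.
Characteristic equation r² + r = 0 factors as (r + 1)r = 0, so r = -1, 0.
Hence y_h = C1*exp(-t) + C2.
Apply the initial conditions: y(0) = C1 + C2 = -3 and y'(0) = -C1 = -3. Solving gives C1 = 3, C2 = -6.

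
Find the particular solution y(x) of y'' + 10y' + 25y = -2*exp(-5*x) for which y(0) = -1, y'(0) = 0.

Characteristic equation r² + 10r + 25 = 0 has discriminant (10)² - 4·(25) = 0, so r = -5 is a repeated root.
Hence y_h = (C1 + C2*x)*exp(-5*x).
Since exp(-5*x) solves the homogeneous equation (r = -5 is a root of multiplicity 2), multiply the trial by x^2. Try y_p = A*x^2*exp(-5*x). Substituting into the equation and dividing by exp(-5*x) gives A = -1, so y_p = -x^2*exp(-5*x).
General solution: y = C1*exp(-5*x) - x^2*exp(-5*x) + C2*x*exp(-5*x).
Apply the initial conditions: y(0) = C1 = -1 and y'(0) = C2 - 5*C1 = 0. Solving gives C1 = -1, C2 = -5.

y = -exp(-5*x) - x**2*exp(-5*x) - 5*x*exp(-5*x)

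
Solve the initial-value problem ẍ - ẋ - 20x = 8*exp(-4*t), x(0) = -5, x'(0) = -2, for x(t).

x = -215*exp(-4*t)/81 - 190*exp(5*t)/81 - 8*t*exp(-4*t)/9

Characteristic equation r² - r - 20 = 0 factors as (r - 5)(r + 4) = 0, so r = 5, -4.
Hence x_h = C1*exp(5*t) + C2*exp(-4*t).
Since exp(-4*t) solves the homogeneous equation (r = -4 is a root of multiplicity 1), multiply the trial by t. Try x_p = A*t*exp(-4*t). Substituting into the equation and dividing by exp(-4*t) gives A = -8/9, so x_p = -8*t*exp(-4*t)/9.
General solution: x = C1*exp(5*t) + C2*exp(-4*t) - 8*t*exp(-4*t)/9.
Apply the initial conditions: x(0) = C1 + C2 = -5 and x'(0) = -8/9 - 4*C2 + 5*C1 = -2. Solving gives C1 = -190/81, C2 = -215/81.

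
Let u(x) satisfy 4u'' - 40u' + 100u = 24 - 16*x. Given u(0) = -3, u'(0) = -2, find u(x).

Divide through by 4: u'' - 10u' + 25u = 6 - 4*x.
Characteristic equation r² - 10r + 25 = 0 has discriminant (-10)² - 4·(25) = 0, so r = 5 is a repeated root.
Hence u_h = (C1 + C2*x)*exp(5*x).
For the particular solution try u_p = A0 + A1*x. Substituting and matching coefficients of each power of x gives A0 = 22/125, A1 = -4/25, so u_p = 22/125 - 4*x/25.
General solution: u = 22/125 - 4*x/25 + C1*exp(5*x) + C2*x*exp(5*x).
Apply the initial conditions: u(0) = 22/125 + C1 = -3 and u'(0) = -4/25 + C2 + 5*C1 = -2. Solving gives C1 = -397/125, C2 = 351/25.

u = 22/125 - 397*exp(5*x)/125 - 4*x/25 + 351*x*exp(5*x)/25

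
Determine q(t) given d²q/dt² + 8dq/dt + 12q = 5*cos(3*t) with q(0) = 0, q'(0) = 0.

Characteristic equation r² + 8r + 12 = 0 factors as (r + 2)(r + 6) = 0, so r = -2, -6.
Hence q_h = C1*exp(-2*t) + C2*exp(-6*t).
Try q_p = A*cos(3*t) + B*sin(3*t). Substituting and equating the coefficients of cos(3t) and sin(3t) gives A = 1/39, B = 8/39, so q_p = cos(3*t)/39 + 8*sin(3*t)/39.
General solution: q = cos(3*t)/39 + 8*sin(3*t)/39 + C1*exp(-2*t) + C2*exp(-6*t).
Apply the initial conditions: q(0) = 1/39 + C1 + C2 = 0 and q'(0) = 8/13 - 6*C2 - 2*C1 = 0. Solving gives C1 = -5/26, C2 = 1/6.

q = -5*exp(-2*t)/26 + exp(-6*t)/6 + cos(3*t)/39 + 8*sin(3*t)/39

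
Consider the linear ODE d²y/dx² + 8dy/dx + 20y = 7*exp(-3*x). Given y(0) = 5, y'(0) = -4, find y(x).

Characteristic equation r² + 8r + 20 = 0 has discriminant (8)² - 4·(20) = -16 < 0, so r = -4 ± 2i.
Hence y_h = C1*cos(2*x)*exp(-4*x) + C2*exp(-4*x)*sin(2*x).
Try y_p = A*exp(-3*x). Substituting into the equation and dividing by exp(-3*x) gives A = 7/5, so y_p = 7*exp(-3*x)/5.
General solution: y = 7*exp(-3*x)/5 + C1*cos(2*x)*exp(-4*x) + C2*exp(-4*x)*sin(2*x).
Apply the initial conditions: y(0) = 7/5 + C1 = 5 and y'(0) = -21/5 - 4*C1 + 2*C2 = -4. Solving gives C1 = 18/5, C2 = 73/10.

y = 7*exp(-3*x)/5 + 18*cos(2*x)*exp(-4*x)/5 + 73*exp(-4*x)*sin(2*x)/10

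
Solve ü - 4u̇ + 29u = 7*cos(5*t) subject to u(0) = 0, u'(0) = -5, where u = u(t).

Characteristic equation r² - 4r + 29 = 0 has discriminant (-4)² - 4·(29) = -100 < 0, so r = 2 ± 5i.
Hence u_h = C1*cos(5*t)*exp(2*t) + C2*exp(2*t)*sin(5*t).
Try u_p = A*cos(5*t) + B*sin(5*t). Substituting and equating the coefficients of cos(5t) and sin(5t) gives A = 7/104, B = -35/104, so u_p = -35*sin(5*t)/104 + 7*cos(5*t)/104.
General solution: u = -35*sin(5*t)/104 + 7*cos(5*t)/104 + C1*cos(5*t)*exp(2*t) + C2*exp(2*t)*sin(5*t).
Apply the initial conditions: u(0) = 7/104 + C1 = 0 and u'(0) = -175/104 + 2*C1 + 5*C2 = -5. Solving gives C1 = -7/104, C2 = -331/520.

u = -35*sin(5*t)/104 + 7*cos(5*t)/104 - 331*exp(2*t)*sin(5*t)/520 - 7*cos(5*t)*exp(2*t)/104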